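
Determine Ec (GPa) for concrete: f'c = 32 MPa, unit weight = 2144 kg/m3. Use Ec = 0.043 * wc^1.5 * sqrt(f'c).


Ec = 0.043 * 2144^1.5 * sqrt(32) / 1000
= 24.15 GPa

24.15


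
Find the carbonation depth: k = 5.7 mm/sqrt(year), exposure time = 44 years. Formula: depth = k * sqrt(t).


depth = k * sqrt(t)
= 5.7 * sqrt(44)
= 37.81 mm

37.81


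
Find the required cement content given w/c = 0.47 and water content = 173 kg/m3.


Cement = water / (w/c)
= 173 / 0.47
= 368.1 kg/m3

368.1


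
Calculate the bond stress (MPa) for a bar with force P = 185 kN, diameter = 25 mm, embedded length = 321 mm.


u = P / (pi * db * ld)
= 185 * 1000 / (pi * 25 * 321)
= 7.338 MPa

7.338


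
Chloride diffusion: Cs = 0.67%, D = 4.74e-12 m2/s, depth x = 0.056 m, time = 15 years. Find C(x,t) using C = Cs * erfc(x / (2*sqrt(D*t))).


t_seconds = 15 * 365.25 * 24 * 3600 = 473364000.0 s
arg = 0.056 / (2 * sqrt(4.74e-12 * 473364000.0))
= 0.5911
erfc(0.5911) = 0.4032
C = 0.67 * 0.4032 = 0.2701%

0.2701


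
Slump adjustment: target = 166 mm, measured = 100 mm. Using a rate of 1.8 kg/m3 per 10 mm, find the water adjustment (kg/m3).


Difference = 166 - 100 = 66 mm
Water adjustment = 66 * 1.8 / 10 = 11.9 kg/m3

11.9


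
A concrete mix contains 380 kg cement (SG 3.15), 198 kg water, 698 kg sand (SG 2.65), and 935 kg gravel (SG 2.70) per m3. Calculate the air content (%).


Vol cement = 380 / (3.15 * 1000) = 0.120635 m3
Vol water = 198 / 1000 = 0.198 m3
Vol sand = 698 / (2.65 * 1000) = 0.263396 m3
Vol gravel = 935 / (2.70 * 1000) = 0.346296 m3
Total solid + water volume = 0.928327 m3
Air = (1 - 0.928327) * 100 = 7.17%

7.17


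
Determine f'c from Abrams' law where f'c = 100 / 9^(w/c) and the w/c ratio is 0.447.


f'c = 100 / 9^0.447
= 100 / 2.67
= 37.45 MPa

37.45


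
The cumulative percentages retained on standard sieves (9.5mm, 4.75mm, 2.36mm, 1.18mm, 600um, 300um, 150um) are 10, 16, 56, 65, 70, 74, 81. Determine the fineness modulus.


FM = sum(cumulative % retained) / 100
= 372 / 100
= 3.72

3.72


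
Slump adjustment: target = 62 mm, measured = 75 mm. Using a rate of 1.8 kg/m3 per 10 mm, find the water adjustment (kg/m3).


Difference = 62 - 75 = -13 mm
Water adjustment = -13 * 1.8 / 10 = -2.3 kg/m3

-2.3


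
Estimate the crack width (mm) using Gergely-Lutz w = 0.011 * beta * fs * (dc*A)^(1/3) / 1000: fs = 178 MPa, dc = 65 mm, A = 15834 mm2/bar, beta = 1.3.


w = 0.011 * beta * fs * (dc * A)^(1/3) / 1000
= 0.011 * 1.3 * 178 * (65 * 15834)^(1/3) / 1000
= 0.257 mm

0.257


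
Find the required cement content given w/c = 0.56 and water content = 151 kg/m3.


Cement = water / (w/c)
= 151 / 0.56
= 269.6 kg/m3

269.6


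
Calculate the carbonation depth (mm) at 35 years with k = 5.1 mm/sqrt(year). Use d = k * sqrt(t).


depth = k * sqrt(t)
= 5.1 * sqrt(35)
= 30.17 mm

30.17


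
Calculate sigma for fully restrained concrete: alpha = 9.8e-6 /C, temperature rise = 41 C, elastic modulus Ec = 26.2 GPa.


sigma = alpha * dT * Ec
= 9.8e-6 * 41 * 26.2 * 1000
= 10.527 MPa

10.527


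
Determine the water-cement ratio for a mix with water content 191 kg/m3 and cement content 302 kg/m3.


w/c = water / cement
w/c = 191 / 302 = 0.632

0.632


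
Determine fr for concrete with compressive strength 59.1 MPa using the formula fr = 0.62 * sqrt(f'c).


fr = 0.62 * sqrt(59.1)
= 4.766 MPa

4.766


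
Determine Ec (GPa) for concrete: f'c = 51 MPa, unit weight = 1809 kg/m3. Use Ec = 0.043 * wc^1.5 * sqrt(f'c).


Ec = 0.043 * 1809^1.5 * sqrt(51) / 1000
= 23.63 GPa

23.63


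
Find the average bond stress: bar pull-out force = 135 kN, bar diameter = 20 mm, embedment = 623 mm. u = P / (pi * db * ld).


u = P / (pi * db * ld)
= 135 * 1000 / (pi * 20 * 623)
= 3.449 MPa

3.449


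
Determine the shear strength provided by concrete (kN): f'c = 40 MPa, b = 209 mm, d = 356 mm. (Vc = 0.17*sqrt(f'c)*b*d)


Vc = 0.17 * sqrt(40) * 209 * 356 / 1000
= 80.0 kN

80.0


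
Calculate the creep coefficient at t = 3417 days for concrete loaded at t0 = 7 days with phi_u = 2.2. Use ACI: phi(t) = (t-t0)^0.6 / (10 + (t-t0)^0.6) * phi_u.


dt = 3417 - 7 = 3410
phi = 3410^0.6 / (10 + 3410^0.6) * 2.2
= 2.045

2.045


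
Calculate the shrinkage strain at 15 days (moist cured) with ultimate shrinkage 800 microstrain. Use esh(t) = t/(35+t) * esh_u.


esh(15) = 15 / (35 + 15) * 800
= 15 / 50 * 800
= 240.0 microstrain

240.0


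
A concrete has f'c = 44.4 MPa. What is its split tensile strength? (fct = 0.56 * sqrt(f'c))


fct = 0.56 * sqrt(44.4)
= 0.56 * 6.663
= 3.731 MPa

3.731


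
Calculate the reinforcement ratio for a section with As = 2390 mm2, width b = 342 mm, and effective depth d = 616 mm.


rho = As / (b * d)
= 2390 / (342 * 616)
= 0.0113

0.0113


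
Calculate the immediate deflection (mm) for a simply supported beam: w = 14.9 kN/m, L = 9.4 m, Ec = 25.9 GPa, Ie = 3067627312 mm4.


Convert: L = 9.4 m = 9400 mm, Ec = 25.9 GPa = 25900 MPa
delta = 5 * 14.9 * 9400^4 / (384 * 25900 * 3067627312)
= 19.06 mm

19.06


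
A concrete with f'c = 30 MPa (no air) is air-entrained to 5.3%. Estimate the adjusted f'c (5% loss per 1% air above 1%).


Strength loss = (5.3 - 1) * 5 = 21.5%
f'c = 30 * (1 - 21.5/100)
= 23.55 MPa

23.55


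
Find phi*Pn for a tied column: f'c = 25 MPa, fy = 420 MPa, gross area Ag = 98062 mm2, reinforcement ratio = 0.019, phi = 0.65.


Ast = rho * Ag = 0.019 * 98062 = 1863.178 mm2
phi*Pn = 0.65 * 0.80 * (0.85 * 25 * (98062 - 1863.178) + 420 * 1863.178) / 1000
= 1469.92 kN

1469.92


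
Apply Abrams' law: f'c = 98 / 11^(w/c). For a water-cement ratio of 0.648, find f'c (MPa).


f'c = 98 / 11^0.648
= 98 / 4.73
= 20.72 MPa

20.72


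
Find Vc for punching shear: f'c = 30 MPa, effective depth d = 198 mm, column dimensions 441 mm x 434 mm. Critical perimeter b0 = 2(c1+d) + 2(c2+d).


b0 = 2*(441 + 198) + 2*(434 + 198) = 2542 mm
Vc = 0.33 * sqrt(30) * 2542 * 198 / 1000
= 909.74 kN

909.74


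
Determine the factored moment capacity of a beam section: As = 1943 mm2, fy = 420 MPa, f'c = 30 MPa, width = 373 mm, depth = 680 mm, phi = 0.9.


a = As * fy / (0.85 * f'c * b)
= 1943 * 420 / (0.85 * 30 * 373)
= 85.7972 mm
Mn = As * fy * (d - a/2) / 10^6
= 519.913 kN-m
phi*Mn = 0.9 * 519.913 = 467.92 kN-m

467.92


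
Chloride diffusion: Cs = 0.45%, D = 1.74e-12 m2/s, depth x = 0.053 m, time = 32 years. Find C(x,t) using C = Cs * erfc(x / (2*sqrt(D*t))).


t_seconds = 32 * 365.25 * 24 * 3600 = 1009843200.0 s
arg = 0.053 / (2 * sqrt(1.74e-12 * 1009843200.0))
= 0.6322
erfc(0.6322) = 0.3713
C = 0.45 * 0.3713 = 0.1671%

0.1671


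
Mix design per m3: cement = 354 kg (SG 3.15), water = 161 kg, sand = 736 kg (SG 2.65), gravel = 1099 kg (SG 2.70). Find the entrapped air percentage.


Vol cement = 354 / (3.15 * 1000) = 0.112381 m3
Vol water = 161 / 1000 = 0.161 m3
Vol sand = 736 / (2.65 * 1000) = 0.277736 m3
Vol gravel = 1099 / (2.70 * 1000) = 0.407037 m3
Total solid + water volume = 0.958154 m3
Air = (1 - 0.958154) * 100 = 4.18%

4.18


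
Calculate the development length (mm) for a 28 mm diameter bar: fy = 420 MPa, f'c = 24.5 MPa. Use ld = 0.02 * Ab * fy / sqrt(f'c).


Ab = pi * 28^2 / 4 = 615.752 mm2
ld = 0.02 * 615.752 * 420 / sqrt(24.5)
= 1045.0 mm

1045.0


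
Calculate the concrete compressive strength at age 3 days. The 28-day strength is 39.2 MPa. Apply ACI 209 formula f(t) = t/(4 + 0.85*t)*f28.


f(3) = 3 / (4 + 0.85 * 3) * 39.2
= 3 / 6.55 * 39.2
= 17.95 MPa

17.95


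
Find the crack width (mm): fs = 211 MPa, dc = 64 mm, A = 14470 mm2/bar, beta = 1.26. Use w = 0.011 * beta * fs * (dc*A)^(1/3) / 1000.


w = 0.011 * beta * fs * (dc * A)^(1/3) / 1000
= 0.011 * 1.26 * 211 * (64 * 14470)^(1/3) / 1000
= 0.285 mm

0.285


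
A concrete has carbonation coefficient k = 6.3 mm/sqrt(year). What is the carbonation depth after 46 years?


depth = k * sqrt(t)
= 6.3 * sqrt(46)
= 42.73 mm

42.73


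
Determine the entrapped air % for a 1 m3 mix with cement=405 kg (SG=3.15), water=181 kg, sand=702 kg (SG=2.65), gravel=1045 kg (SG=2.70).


Vol cement = 405 / (3.15 * 1000) = 0.128571 m3
Vol water = 181 / 1000 = 0.181 m3
Vol sand = 702 / (2.65 * 1000) = 0.264906 m3
Vol gravel = 1045 / (2.70 * 1000) = 0.387037 m3
Total solid + water volume = 0.961514 m3
Air = (1 - 0.961514) * 100 = 3.85%

3.85


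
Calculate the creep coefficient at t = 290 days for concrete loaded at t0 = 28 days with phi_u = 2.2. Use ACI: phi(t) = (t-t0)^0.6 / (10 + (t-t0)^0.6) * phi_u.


dt = 290 - 28 = 262
phi = 262^0.6 / (10 + 262^0.6) * 2.2
= 1.625

1.625


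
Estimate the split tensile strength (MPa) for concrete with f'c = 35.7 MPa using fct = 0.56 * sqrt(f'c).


fct = 0.56 * sqrt(35.7)
= 0.56 * 5.975
= 3.346 MPa

3.346


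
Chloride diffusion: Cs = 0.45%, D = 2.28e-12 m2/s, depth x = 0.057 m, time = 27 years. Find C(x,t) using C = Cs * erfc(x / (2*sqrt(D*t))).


t_seconds = 27 * 365.25 * 24 * 3600 = 852055200.0 s
arg = 0.057 / (2 * sqrt(2.28e-12 * 852055200.0))
= 0.6466
erfc(0.6466) = 0.3605
C = 0.45 * 0.3605 = 0.1622%

0.1622


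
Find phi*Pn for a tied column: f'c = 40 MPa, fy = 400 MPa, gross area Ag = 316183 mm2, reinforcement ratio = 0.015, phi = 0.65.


Ast = rho * Ag = 0.015 * 316183 = 4742.745 mm2
phi*Pn = 0.65 * 0.80 * (0.85 * 40 * (316183 - 4742.745) + 400 * 4742.745) / 1000
= 6492.75 kN

6492.75


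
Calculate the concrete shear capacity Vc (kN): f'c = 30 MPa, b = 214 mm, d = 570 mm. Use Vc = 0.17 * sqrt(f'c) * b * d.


Vc = 0.17 * sqrt(30) * 214 * 570 / 1000
= 113.58 kN

113.58


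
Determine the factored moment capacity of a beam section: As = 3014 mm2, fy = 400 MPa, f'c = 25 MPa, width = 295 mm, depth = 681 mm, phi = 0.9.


a = As * fy / (0.85 * f'c * b)
= 3014 * 400 / (0.85 * 25 * 295)
= 192.319 mm
Mn = As * fy * (d - a/2) / 10^6
= 705.0837 kN-m
phi*Mn = 0.9 * 705.0837 = 634.58 kN-m

634.58


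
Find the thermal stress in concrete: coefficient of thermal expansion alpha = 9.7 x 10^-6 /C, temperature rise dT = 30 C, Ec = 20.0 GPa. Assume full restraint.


sigma = alpha * dT * Ec
= 9.7e-6 * 30 * 20.0 * 1000
= 5.82 MPa

5.82


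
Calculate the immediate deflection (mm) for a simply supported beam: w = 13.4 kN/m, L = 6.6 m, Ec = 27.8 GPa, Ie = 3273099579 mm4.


Convert: L = 6.6 m = 6600 mm, Ec = 27.8 GPa = 27800 MPa
delta = 5 * 13.4 * 6600^4 / (384 * 27800 * 3273099579)
= 3.64 mm

3.64


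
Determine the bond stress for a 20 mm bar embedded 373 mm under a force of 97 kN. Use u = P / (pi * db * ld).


u = P / (pi * db * ld)
= 97 * 1000 / (pi * 20 * 373)
= 4.139 MPa

4.139


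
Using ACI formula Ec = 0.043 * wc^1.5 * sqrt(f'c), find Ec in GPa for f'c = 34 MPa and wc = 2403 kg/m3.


Ec = 0.043 * 2403^1.5 * sqrt(34) / 1000
= 29.54 GPa

29.54


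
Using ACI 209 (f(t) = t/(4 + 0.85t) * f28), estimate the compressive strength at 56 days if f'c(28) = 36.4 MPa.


f(56) = 56 / (4 + 0.85 * 56) * 36.4
= 56 / 51.6 * 36.4
= 39.5 MPa

39.5


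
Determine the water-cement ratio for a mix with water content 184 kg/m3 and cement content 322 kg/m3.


w/c = water / cement
w/c = 184 / 322 = 0.571

0.571


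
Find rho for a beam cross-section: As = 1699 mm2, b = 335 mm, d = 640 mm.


rho = As / (b * d)
= 1699 / (335 * 640)
= 0.0079

0.0079


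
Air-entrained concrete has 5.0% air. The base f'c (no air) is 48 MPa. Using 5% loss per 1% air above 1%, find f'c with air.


Strength loss = (5.0 - 1) * 5 = 20.0%
f'c = 48 * (1 - 20.0/100)
= 38.4 MPa

38.4


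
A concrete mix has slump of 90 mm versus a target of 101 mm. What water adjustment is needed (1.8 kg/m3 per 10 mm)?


Difference = 101 - 90 = 11 mm
Water adjustment = 11 * 1.8 / 10 = 2.0 kg/m3

2.0


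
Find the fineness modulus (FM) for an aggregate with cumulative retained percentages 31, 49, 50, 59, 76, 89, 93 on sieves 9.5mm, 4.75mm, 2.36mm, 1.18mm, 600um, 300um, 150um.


FM = sum(cumulative % retained) / 100
= 447 / 100
= 4.47

4.47


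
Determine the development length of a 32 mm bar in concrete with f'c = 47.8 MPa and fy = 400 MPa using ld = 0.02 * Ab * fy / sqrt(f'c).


Ab = pi * 32^2 / 4 = 804.248 mm2
ld = 0.02 * 804.248 * 400 / sqrt(47.8)
= 930.6 mm

930.6


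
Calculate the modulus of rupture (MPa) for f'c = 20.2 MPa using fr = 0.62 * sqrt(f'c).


fr = 0.62 * sqrt(20.2)
= 2.787 MPa

2.787


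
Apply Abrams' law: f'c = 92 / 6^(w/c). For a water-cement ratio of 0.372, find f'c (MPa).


f'c = 92 / 6^0.372
= 92 / 1.947
= 47.24 MPa

47.24


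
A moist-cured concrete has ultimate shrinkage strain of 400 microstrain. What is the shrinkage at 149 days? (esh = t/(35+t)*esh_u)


esh(149) = 149 / (35 + 149) * 400
= 149 / 184 * 400
= 323.9 microstrain

323.9


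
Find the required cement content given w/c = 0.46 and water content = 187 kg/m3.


Cement = water / (w/c)
= 187 / 0.46
= 406.5 kg/m3

406.5


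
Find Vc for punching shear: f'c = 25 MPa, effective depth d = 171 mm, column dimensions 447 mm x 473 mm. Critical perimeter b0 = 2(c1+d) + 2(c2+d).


b0 = 2*(447 + 171) + 2*(473 + 171) = 2524 mm
Vc = 0.33 * sqrt(25) * 2524 * 171 / 1000
= 712.15 kN

712.15


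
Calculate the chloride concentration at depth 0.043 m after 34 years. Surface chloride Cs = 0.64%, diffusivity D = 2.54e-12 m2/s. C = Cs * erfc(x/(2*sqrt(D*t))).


t_seconds = 34 * 365.25 * 24 * 3600 = 1072958400.0 s
arg = 0.043 / (2 * sqrt(2.54e-12 * 1072958400.0))
= 0.4118
erfc(0.4118) = 0.5603
C = 0.64 * 0.5603 = 0.3586%

0.3586


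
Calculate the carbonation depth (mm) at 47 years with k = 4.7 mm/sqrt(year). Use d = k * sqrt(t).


depth = k * sqrt(t)
= 4.7 * sqrt(47)
= 32.22 mm

32.22


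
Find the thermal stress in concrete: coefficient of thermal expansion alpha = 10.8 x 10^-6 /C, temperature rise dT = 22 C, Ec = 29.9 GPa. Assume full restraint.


sigma = alpha * dT * Ec
= 10.8e-6 * 22 * 29.9 * 1000
= 7.104 MPa

7.104


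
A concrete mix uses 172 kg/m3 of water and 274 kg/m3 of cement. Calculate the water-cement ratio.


w/c = water / cement
w/c = 172 / 274 = 0.628

0.628


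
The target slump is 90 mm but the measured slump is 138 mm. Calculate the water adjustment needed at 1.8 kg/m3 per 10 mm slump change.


Difference = 90 - 138 = -48 mm
Water adjustment = -48 * 1.8 / 10 = -8.6 kg/m3

-8.6


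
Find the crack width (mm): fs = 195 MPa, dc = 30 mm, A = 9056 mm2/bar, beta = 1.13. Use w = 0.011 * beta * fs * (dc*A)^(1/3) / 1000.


w = 0.011 * beta * fs * (dc * A)^(1/3) / 1000
= 0.011 * 1.13 * 195 * (30 * 9056)^(1/3) / 1000
= 0.157 mm

0.157


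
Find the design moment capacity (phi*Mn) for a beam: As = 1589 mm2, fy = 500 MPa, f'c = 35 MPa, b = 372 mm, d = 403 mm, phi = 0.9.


a = As * fy / (0.85 * f'c * b)
= 1589 * 500 / (0.85 * 35 * 372)
= 71.79 mm
Mn = As * fy * (d - a/2) / 10^6
= 291.6649 kN-m
phi*Mn = 0.9 * 291.6649 = 262.5 kN-m

262.5


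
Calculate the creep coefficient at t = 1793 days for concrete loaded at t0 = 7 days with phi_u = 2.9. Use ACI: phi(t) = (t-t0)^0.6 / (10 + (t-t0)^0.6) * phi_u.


dt = 1793 - 7 = 1786
phi = 1786^0.6 / (10 + 1786^0.6) * 2.9
= 2.608

2.608


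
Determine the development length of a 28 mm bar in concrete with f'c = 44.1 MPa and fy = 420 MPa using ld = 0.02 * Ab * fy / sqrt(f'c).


Ab = pi * 28^2 / 4 = 615.752 mm2
ld = 0.02 * 615.752 * 420 / sqrt(44.1)
= 778.9 mm

778.9


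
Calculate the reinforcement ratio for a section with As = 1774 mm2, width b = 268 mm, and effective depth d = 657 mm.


rho = As / (b * d)
= 1774 / (268 * 657)
= 0.0101

0.0101


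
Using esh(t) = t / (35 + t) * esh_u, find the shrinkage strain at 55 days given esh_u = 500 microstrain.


esh(55) = 55 / (35 + 55) * 500
= 55 / 90 * 500
= 305.6 microstrain

305.6


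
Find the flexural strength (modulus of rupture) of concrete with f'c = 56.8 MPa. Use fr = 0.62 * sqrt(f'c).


fr = 0.62 * sqrt(56.8)
= 4.673 MPa

4.673


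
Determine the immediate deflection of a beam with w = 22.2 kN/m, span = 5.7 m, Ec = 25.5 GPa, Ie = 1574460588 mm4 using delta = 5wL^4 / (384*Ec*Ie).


Convert: L = 5.7 m = 5700 mm, Ec = 25.5 GPa = 25500 MPa
delta = 5 * 22.2 * 5700^4 / (384 * 25500 * 1574460588)
= 7.6 mm

7.6


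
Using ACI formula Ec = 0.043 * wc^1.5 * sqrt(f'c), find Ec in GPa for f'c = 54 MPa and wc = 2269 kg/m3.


Ec = 0.043 * 2269^1.5 * sqrt(54) / 1000
= 34.15 GPa

34.15


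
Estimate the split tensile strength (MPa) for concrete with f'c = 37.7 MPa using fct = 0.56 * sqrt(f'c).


fct = 0.56 * sqrt(37.7)
= 0.56 * 6.14
= 3.438 MPa

3.438


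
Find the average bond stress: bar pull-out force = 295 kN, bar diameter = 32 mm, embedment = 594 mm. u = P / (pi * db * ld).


u = P / (pi * db * ld)
= 295 * 1000 / (pi * 32 * 594)
= 4.94 MPa

4.94


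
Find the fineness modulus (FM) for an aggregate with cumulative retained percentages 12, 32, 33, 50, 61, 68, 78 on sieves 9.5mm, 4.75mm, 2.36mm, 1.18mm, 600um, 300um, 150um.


FM = sum(cumulative % retained) / 100
= 334 / 100
= 3.34

3.34


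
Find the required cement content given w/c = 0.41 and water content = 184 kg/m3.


Cement = water / (w/c)
= 184 / 0.41
= 448.8 kg/m3

448.8


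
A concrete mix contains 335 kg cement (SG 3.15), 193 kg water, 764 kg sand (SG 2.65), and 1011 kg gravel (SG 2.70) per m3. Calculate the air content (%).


Vol cement = 335 / (3.15 * 1000) = 0.106349 m3
Vol water = 193 / 1000 = 0.193 m3
Vol sand = 764 / (2.65 * 1000) = 0.288302 m3
Vol gravel = 1011 / (2.70 * 1000) = 0.374444 m3
Total solid + water volume = 0.962096 m3
Air = (1 - 0.962096) * 100 = 3.79%

3.79


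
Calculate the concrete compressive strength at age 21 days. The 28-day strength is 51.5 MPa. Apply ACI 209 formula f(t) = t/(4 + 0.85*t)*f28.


f(21) = 21 / (4 + 0.85 * 21) * 51.5
= 21 / 21.85 * 51.5
= 49.5 MPa

49.5


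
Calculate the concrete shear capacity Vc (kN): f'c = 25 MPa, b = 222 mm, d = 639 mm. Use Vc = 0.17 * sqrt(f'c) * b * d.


Vc = 0.17 * sqrt(25) * 222 * 639 / 1000
= 120.58 kN

120.58


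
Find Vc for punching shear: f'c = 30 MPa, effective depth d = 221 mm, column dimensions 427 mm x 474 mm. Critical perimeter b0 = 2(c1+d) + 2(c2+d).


b0 = 2*(427 + 221) + 2*(474 + 221) = 2686 mm
Vc = 0.33 * sqrt(30) * 2686 * 221 / 1000
= 1072.93 kN

1072.93


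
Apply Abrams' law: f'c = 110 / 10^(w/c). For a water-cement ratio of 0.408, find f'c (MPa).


f'c = 110 / 10^0.408
= 110 / 2.559
= 42.99 MPa

42.99


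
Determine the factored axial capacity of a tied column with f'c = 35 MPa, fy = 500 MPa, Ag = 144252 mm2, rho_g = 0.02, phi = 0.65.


Ast = rho * Ag = 0.02 * 144252 = 2885.04 mm2
phi*Pn = 0.65 * 0.80 * (0.85 * 35 * (144252 - 2885.04) + 500 * 2885.04) / 1000
= 2937.06 kN

2937.06


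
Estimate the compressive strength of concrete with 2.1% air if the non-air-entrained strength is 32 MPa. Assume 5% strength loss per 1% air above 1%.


Strength loss = (2.1 - 1) * 5 = 5.5%
f'c = 32 * (1 - 5.5/100)
= 30.24 MPa

30.24


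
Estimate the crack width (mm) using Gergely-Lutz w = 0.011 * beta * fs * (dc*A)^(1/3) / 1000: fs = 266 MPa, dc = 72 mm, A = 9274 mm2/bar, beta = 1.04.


w = 0.011 * beta * fs * (dc * A)^(1/3) / 1000
= 0.011 * 1.04 * 266 * (72 * 9274)^(1/3) / 1000
= 0.266 mm

0.266


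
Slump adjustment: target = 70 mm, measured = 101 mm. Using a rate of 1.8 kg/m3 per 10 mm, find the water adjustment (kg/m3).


Difference = 70 - 101 = -31 mm
Water adjustment = -31 * 1.8 / 10 = -5.6 kg/m3

-5.6


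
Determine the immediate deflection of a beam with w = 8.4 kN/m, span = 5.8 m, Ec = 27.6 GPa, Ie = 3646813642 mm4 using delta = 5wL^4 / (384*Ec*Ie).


Convert: L = 5.8 m = 5800 mm, Ec = 27.6 GPa = 27600 MPa
delta = 5 * 8.4 * 5800^4 / (384 * 27600 * 3646813642)
= 1.23 mm

1.23


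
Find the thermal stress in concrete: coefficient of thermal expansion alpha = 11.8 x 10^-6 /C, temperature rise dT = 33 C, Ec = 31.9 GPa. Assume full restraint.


sigma = alpha * dT * Ec
= 11.8e-6 * 33 * 31.9 * 1000
= 12.422 MPa

12.422


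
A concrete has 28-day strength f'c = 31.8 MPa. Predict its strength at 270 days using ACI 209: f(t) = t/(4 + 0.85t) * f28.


f(270) = 270 / (4 + 0.85 * 270) * 31.8
= 270 / 233.5 * 31.8
= 36.77 MPa

36.77


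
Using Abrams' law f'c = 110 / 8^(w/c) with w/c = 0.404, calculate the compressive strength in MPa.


f'c = 110 / 8^0.404
= 110 / 2.317
= 47.48 MPa

47.48


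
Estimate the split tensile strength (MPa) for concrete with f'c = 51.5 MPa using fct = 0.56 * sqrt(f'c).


fct = 0.56 * sqrt(51.5)
= 0.56 * 7.176
= 4.019 MPa

4.019


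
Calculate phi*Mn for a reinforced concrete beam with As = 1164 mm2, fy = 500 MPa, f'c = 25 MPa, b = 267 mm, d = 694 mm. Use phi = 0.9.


a = As * fy / (0.85 * f'c * b)
= 1164 * 500 / (0.85 * 25 * 267)
= 102.5777 mm
Mn = As * fy * (d - a/2) / 10^6
= 374.0579 kN-m
phi*Mn = 0.9 * 374.0579 = 336.65 kN-m

336.65


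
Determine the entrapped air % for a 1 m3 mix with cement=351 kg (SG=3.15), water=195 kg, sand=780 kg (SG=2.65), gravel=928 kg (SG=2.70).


Vol cement = 351 / (3.15 * 1000) = 0.111429 m3
Vol water = 195 / 1000 = 0.195 m3
Vol sand = 780 / (2.65 * 1000) = 0.29434 m3
Vol gravel = 928 / (2.70 * 1000) = 0.343704 m3
Total solid + water volume = 0.944472 m3
Air = (1 - 0.944472) * 100 = 5.55%

5.55


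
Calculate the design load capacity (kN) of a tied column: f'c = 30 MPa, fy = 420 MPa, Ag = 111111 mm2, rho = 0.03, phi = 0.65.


Ast = rho * Ag = 0.03 * 111111 = 3333.33 mm2
phi*Pn = 0.65 * 0.80 * (0.85 * 30 * (111111 - 3333.33) + 420 * 3333.33) / 1000
= 2157.13 kN

2157.13


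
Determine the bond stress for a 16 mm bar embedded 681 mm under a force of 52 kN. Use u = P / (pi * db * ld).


u = P / (pi * db * ld)
= 52 * 1000 / (pi * 16 * 681)
= 1.519 MPa

1.519


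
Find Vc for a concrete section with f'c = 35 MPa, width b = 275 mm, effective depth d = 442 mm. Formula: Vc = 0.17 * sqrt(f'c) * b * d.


Vc = 0.17 * sqrt(35) * 275 * 442 / 1000
= 122.25 kN

122.25


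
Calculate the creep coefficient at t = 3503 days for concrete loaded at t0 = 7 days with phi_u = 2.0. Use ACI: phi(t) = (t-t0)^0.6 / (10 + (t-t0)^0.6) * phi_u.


dt = 3503 - 7 = 3496
phi = 3496^0.6 / (10 + 3496^0.6) * 2.0
= 1.861

1.861


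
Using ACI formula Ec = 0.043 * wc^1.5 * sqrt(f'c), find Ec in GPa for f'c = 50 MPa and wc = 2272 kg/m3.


Ec = 0.043 * 2272^1.5 * sqrt(50) / 1000
= 32.93 GPa

32.93


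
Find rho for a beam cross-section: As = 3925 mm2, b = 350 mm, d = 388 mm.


rho = As / (b * d)
= 3925 / (350 * 388)
= 0.0289

0.0289


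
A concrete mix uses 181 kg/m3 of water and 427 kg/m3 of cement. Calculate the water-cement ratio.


w/c = water / cement
w/c = 181 / 427 = 0.424

0.424


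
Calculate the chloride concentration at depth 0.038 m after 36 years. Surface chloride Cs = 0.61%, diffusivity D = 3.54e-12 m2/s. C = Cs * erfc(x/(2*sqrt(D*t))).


t_seconds = 36 * 365.25 * 24 * 3600 = 1136073600.0 s
arg = 0.038 / (2 * sqrt(3.54e-12 * 1136073600.0))
= 0.2996
erfc(0.2996) = 0.6718
C = 0.61 * 0.6718 = 0.4098%

0.4098


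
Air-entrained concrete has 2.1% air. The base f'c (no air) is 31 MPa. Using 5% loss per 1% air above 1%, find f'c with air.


Strength loss = (2.1 - 1) * 5 = 5.5%
f'c = 31 * (1 - 5.5/100)
= 29.29 MPa

29.29


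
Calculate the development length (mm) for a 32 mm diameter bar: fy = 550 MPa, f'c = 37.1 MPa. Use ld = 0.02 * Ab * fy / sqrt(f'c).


Ab = pi * 32^2 / 4 = 804.248 mm2
ld = 0.02 * 804.248 * 550 / sqrt(37.1)
= 1452.4 mm

1452.4


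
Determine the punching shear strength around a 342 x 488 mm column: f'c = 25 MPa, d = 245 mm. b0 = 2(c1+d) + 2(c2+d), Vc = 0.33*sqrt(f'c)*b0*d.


b0 = 2*(342 + 245) + 2*(488 + 245) = 2640 mm
Vc = 0.33 * sqrt(25) * 2640 * 245 / 1000
= 1067.22 kN

1067.22


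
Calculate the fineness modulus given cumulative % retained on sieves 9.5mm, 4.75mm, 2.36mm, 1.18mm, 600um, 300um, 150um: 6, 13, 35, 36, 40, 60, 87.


FM = sum(cumulative % retained) / 100
= 277 / 100
= 2.77

2.77


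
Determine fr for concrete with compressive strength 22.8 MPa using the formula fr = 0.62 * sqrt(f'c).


fr = 0.62 * sqrt(22.8)
= 2.96 MPa

2.96


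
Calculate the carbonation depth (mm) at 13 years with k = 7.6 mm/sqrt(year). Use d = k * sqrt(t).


depth = k * sqrt(t)
= 7.6 * sqrt(13)
= 27.4 mm

27.4


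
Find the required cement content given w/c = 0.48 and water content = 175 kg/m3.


Cement = water / (w/c)
= 175 / 0.48
= 364.6 kg/m3

364.6


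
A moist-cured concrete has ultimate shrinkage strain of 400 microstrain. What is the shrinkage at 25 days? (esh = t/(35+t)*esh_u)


esh(25) = 25 / (35 + 25) * 400
= 25 / 60 * 400
= 166.7 microstrain

166.7


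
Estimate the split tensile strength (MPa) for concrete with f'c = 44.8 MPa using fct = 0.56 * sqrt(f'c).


fct = 0.56 * sqrt(44.8)
= 0.56 * 6.693
= 3.748 MPa

3.748


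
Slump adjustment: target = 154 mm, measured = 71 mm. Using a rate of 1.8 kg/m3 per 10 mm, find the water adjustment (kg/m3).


Difference = 154 - 71 = 83 mm
Water adjustment = 83 * 1.8 / 10 = 14.9 kg/m3

14.9


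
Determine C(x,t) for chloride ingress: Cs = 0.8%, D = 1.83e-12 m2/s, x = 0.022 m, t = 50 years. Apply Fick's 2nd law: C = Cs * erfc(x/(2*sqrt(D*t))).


t_seconds = 50 * 365.25 * 24 * 3600 = 1577880000.0 s
arg = 0.022 / (2 * sqrt(1.83e-12 * 1577880000.0))
= 0.2047
erfc(0.2047) = 0.7722
C = 0.8 * 0.7722 = 0.6178%

0.6178


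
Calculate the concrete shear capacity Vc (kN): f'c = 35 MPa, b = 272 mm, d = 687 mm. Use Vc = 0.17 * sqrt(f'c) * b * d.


Vc = 0.17 * sqrt(35) * 272 * 687 / 1000
= 187.94 kN

187.94


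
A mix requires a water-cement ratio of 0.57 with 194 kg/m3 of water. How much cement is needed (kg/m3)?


Cement = water / (w/c)
= 194 / 0.57
= 340.4 kg/m3

340.4


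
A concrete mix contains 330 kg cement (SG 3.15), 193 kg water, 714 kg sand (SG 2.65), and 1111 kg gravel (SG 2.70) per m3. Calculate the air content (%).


Vol cement = 330 / (3.15 * 1000) = 0.104762 m3
Vol water = 193 / 1000 = 0.193 m3
Vol sand = 714 / (2.65 * 1000) = 0.269434 m3
Vol gravel = 1111 / (2.70 * 1000) = 0.411481 m3
Total solid + water volume = 0.978677 m3
Air = (1 - 0.978677) * 100 = 2.13%

2.13


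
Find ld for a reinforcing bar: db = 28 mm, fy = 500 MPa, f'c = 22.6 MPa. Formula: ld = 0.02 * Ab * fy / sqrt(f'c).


Ab = pi * 28^2 / 4 = 615.752 mm2
ld = 0.02 * 615.752 * 500 / sqrt(22.6)
= 1295.2 mm

1295.2


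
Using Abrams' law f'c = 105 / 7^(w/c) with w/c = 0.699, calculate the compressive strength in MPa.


f'c = 105 / 7^0.699
= 105 / 3.897
= 26.94 MPa

26.94


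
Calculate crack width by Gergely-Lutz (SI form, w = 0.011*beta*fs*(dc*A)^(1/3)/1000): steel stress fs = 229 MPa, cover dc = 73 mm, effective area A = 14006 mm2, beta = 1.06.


w = 0.011 * beta * fs * (dc * A)^(1/3) / 1000
= 0.011 * 1.06 * 229 * (73 * 14006)^(1/3) / 1000
= 0.269 mm

0.269


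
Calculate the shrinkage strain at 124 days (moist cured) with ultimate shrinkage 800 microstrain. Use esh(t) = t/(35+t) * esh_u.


esh(124) = 124 / (35 + 124) * 800
= 124 / 159 * 800
= 623.9 microstrain

623.9


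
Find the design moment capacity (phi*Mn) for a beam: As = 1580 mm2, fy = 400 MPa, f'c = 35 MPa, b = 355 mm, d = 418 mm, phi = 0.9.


a = As * fy / (0.85 * f'c * b)
= 1580 * 400 / (0.85 * 35 * 355)
= 59.8414 mm
Mn = As * fy * (d - a/2) / 10^6
= 245.2661 kN-m
phi*Mn = 0.9 * 245.2661 = 220.74 kN-m

220.74


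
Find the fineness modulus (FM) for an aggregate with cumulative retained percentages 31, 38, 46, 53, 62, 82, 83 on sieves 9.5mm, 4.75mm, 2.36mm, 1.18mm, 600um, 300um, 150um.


FM = sum(cumulative % retained) / 100
= 395 / 100
= 3.95

3.95


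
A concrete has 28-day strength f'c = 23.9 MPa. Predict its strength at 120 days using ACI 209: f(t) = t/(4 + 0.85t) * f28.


f(120) = 120 / (4 + 0.85 * 120) * 23.9
= 120 / 106.0 * 23.9
= 27.06 MPa

27.06


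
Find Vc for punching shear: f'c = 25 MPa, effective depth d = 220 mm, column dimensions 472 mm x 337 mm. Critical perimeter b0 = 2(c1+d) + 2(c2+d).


b0 = 2*(472 + 220) + 2*(337 + 220) = 2498 mm
Vc = 0.33 * sqrt(25) * 2498 * 220 / 1000
= 906.77 kN

906.77


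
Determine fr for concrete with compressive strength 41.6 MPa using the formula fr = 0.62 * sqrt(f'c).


fr = 0.62 * sqrt(41.6)
= 3.999 MPa

3.999


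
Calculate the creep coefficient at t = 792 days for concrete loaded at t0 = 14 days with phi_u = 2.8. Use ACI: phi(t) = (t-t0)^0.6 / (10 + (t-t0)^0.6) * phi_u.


dt = 792 - 14 = 778
phi = 778^0.6 / (10 + 778^0.6) * 2.8
= 2.364

2.364


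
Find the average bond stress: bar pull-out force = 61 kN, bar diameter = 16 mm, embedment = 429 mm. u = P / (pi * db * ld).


u = P / (pi * db * ld)
= 61 * 1000 / (pi * 16 * 429)
= 2.829 MPa

2.829


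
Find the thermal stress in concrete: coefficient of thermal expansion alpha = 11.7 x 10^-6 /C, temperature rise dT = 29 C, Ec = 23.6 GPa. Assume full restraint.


sigma = alpha * dT * Ec
= 11.7e-6 * 29 * 23.6 * 1000
= 8.007 MPa

8.007


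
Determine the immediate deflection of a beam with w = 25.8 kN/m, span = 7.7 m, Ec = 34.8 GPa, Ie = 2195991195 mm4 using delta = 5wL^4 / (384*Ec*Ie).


Convert: L = 7.7 m = 7700 mm, Ec = 34.8 GPa = 34800 MPa
delta = 5 * 25.8 * 7700^4 / (384 * 34800 * 2195991195)
= 15.45 mm

15.45


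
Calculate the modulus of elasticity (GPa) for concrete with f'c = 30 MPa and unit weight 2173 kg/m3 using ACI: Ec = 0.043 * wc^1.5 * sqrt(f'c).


Ec = 0.043 * 2173^1.5 * sqrt(30) / 1000
= 23.86 GPa

23.86


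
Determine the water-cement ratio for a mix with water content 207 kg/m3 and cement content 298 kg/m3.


w/c = water / cement
w/c = 207 / 298 = 0.695

0.695


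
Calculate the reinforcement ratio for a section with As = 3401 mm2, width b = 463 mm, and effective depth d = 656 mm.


rho = As / (b * d)
= 3401 / (463 * 656)
= 0.0112

0.0112


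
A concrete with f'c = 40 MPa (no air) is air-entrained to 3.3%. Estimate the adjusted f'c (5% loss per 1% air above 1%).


Strength loss = (3.3 - 1) * 5 = 11.5%
f'c = 40 * (1 - 11.5/100)
= 35.4 MPa

35.4


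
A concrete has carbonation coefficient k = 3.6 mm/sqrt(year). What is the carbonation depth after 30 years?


depth = k * sqrt(t)
= 3.6 * sqrt(30)
= 19.72 mm

19.72


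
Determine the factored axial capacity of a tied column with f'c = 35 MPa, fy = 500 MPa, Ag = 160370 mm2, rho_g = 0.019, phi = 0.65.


Ast = rho * Ag = 0.019 * 160370 = 3047.03 mm2
phi*Pn = 0.65 * 0.80 * (0.85 * 35 * (160370 - 3047.03) + 500 * 3047.03) / 1000
= 3226.01 kN

3226.01


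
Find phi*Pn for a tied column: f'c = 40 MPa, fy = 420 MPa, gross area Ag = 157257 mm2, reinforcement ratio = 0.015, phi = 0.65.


Ast = rho * Ag = 0.015 * 157257 = 2358.855 mm2
phi*Pn = 0.65 * 0.80 * (0.85 * 40 * (157257 - 2358.855) + 420 * 2358.855) / 1000
= 3253.77 kN

3253.77


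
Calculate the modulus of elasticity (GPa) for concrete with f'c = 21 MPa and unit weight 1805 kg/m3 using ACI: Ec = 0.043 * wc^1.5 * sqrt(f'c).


Ec = 0.043 * 1805^1.5 * sqrt(21) / 1000
= 15.11 GPa

15.11


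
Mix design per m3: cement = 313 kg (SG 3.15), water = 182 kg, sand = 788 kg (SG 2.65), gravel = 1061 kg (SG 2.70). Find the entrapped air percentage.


Vol cement = 313 / (3.15 * 1000) = 0.099365 m3
Vol water = 182 / 1000 = 0.182 m3
Vol sand = 788 / (2.65 * 1000) = 0.297358 m3
Vol gravel = 1061 / (2.70 * 1000) = 0.392963 m3
Total solid + water volume = 0.971687 m3
Air = (1 - 0.971687) * 100 = 2.83%

2.83


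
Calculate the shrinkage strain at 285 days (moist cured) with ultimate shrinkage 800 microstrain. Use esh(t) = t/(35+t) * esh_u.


esh(285) = 285 / (35 + 285) * 800
= 285 / 320 * 800
= 712.5 microstrain

712.5


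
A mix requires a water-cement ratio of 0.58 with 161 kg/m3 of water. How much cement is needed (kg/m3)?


Cement = water / (w/c)
= 161 / 0.58
= 277.6 kg/m3

277.6


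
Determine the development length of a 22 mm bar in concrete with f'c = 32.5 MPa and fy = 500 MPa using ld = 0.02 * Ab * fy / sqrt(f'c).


Ab = pi * 22^2 / 4 = 380.133 mm2
ld = 0.02 * 380.133 * 500 / sqrt(32.5)
= 666.8 mm

666.8


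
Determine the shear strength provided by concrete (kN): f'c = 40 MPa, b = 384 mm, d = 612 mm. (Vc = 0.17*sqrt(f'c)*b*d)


Vc = 0.17 * sqrt(40) * 384 * 612 / 1000
= 252.67 kN

252.67


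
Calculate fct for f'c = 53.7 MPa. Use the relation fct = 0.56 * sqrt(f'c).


fct = 0.56 * sqrt(53.7)
= 0.56 * 7.328
= 4.104 MPa

4.104


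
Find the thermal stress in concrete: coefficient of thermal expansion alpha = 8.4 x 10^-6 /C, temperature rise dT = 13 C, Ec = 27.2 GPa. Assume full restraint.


sigma = alpha * dT * Ec
= 8.4e-6 * 13 * 27.2 * 1000
= 2.97 MPa

2.97


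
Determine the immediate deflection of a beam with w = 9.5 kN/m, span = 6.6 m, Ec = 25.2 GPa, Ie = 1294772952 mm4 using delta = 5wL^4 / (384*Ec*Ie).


Convert: L = 6.6 m = 6600 mm, Ec = 25.2 GPa = 25200 MPa
delta = 5 * 9.5 * 6600^4 / (384 * 25200 * 1294772952)
= 7.19 mm

7.19


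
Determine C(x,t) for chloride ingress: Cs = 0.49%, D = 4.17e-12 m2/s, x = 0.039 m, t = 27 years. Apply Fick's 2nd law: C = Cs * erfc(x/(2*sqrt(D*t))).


t_seconds = 27 * 365.25 * 24 * 3600 = 852055200.0 s
arg = 0.039 / (2 * sqrt(4.17e-12 * 852055200.0))
= 0.3271
erfc(0.3271) = 0.6436
C = 0.49 * 0.6436 = 0.3154%

0.3154


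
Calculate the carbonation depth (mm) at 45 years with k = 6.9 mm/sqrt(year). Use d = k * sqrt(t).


depth = k * sqrt(t)
= 6.9 * sqrt(45)
= 46.29 mm

46.29


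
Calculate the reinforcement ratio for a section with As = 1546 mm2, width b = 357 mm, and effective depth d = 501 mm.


rho = As / (b * d)
= 1546 / (357 * 501)
= 0.0086

0.0086


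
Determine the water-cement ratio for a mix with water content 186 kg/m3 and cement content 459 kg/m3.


w/c = water / cement
w/c = 186 / 459 = 0.405

0.405


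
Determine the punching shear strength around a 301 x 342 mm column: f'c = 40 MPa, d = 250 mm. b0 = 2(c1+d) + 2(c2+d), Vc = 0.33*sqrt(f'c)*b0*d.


b0 = 2*(301 + 250) + 2*(342 + 250) = 2286 mm
Vc = 0.33 * sqrt(40) * 2286 * 250 / 1000
= 1192.78 kN

1192.78


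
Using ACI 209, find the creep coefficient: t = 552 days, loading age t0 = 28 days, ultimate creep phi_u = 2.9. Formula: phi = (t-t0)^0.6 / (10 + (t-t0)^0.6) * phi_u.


dt = 552 - 28 = 524
phi = 524^0.6 / (10 + 524^0.6) * 2.9
= 2.351

2.351


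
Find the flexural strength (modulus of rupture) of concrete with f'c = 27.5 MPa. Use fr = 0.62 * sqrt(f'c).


fr = 0.62 * sqrt(27.5)
= 3.251 MPa

3.251


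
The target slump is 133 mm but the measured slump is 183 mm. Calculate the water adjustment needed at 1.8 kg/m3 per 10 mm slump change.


Difference = 133 - 183 = -50 mm
Water adjustment = -50 * 1.8 / 10 = -9.0 kg/m3

-9.0


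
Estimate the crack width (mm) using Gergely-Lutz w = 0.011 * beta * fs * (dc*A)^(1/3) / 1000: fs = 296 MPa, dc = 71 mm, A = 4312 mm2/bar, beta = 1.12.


w = 0.011 * beta * fs * (dc * A)^(1/3) / 1000
= 0.011 * 1.12 * 296 * (71 * 4312)^(1/3) / 1000
= 0.246 mm

0.246


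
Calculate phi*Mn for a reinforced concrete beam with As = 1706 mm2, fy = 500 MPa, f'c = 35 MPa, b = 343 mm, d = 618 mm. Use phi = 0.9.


a = As * fy / (0.85 * f'c * b)
= 1706 * 500 / (0.85 * 35 * 343)
= 83.5926 mm
Mn = As * fy * (d - a/2) / 10^6
= 491.5017 kN-m
phi*Mn = 0.9 * 491.5017 = 442.35 kN-m

442.35


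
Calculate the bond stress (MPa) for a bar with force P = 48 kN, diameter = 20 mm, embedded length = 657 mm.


u = P / (pi * db * ld)
= 48 * 1000 / (pi * 20 * 657)
= 1.163 MPa

1.163


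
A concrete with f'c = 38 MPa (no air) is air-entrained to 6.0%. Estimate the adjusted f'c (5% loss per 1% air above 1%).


Strength loss = (6.0 - 1) * 5 = 25.0%
f'c = 38 * (1 - 25.0/100)
= 28.5 MPa

28.5


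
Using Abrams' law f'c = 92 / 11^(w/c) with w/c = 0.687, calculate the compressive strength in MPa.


f'c = 92 / 11^0.687
= 92 / 5.193
= 17.72 MPa

17.72


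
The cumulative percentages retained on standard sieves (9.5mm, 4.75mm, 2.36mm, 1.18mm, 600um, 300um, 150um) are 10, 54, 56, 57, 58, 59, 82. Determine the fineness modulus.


FM = sum(cumulative % retained) / 100
= 376 / 100
= 3.76

3.76


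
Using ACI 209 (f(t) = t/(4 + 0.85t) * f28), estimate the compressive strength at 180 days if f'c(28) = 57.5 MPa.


f(180) = 180 / (4 + 0.85 * 180) * 57.5
= 180 / 157.0 * 57.5
= 65.92 MPa

65.92


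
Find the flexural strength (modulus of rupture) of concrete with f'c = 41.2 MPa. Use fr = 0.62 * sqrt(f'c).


fr = 0.62 * sqrt(41.2)
= 3.98 MPa

3.98


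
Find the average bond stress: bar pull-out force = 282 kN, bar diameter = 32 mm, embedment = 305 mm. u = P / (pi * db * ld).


u = P / (pi * db * ld)
= 282 * 1000 / (pi * 32 * 305)
= 9.197 MPa

9.197


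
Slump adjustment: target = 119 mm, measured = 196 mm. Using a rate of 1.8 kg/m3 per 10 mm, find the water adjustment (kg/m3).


Difference = 119 - 196 = -77 mm
Water adjustment = -77 * 1.8 / 10 = -13.9 kg/m3

-13.9


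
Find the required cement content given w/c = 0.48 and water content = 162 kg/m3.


Cement = water / (w/c)
= 162 / 0.48
= 337.5 kg/m3

337.5


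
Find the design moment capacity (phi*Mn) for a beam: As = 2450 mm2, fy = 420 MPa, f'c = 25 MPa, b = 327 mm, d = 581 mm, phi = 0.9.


a = As * fy / (0.85 * f'c * b)
= 2450 * 420 / (0.85 * 25 * 327)
= 148.0842 mm
Mn = As * fy * (d - a/2) / 10^6
= 521.6597 kN-m
phi*Mn = 0.9 * 521.6597 = 469.49 kN-m

469.49


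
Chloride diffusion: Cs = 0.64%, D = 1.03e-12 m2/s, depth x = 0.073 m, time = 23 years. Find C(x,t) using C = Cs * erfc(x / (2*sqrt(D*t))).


t_seconds = 23 * 365.25 * 24 * 3600 = 725824800.0 s
arg = 0.073 / (2 * sqrt(1.03e-12 * 725824800.0))
= 1.3349
erfc(1.3349) = 0.059
C = 0.64 * 0.059 = 0.0378%

0.0378


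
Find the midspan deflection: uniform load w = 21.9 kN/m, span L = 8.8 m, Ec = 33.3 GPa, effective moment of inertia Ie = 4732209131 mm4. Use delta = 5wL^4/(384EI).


Convert: L = 8.8 m = 8800 mm, Ec = 33.3 GPa = 33300 MPa
delta = 5 * 21.9 * 8800^4 / (384 * 33300 * 4732209131)
= 10.85 mm

10.85


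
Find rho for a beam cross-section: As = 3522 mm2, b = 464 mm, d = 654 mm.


rho = As / (b * d)
= 3522 / (464 * 654)
= 0.0116

0.0116


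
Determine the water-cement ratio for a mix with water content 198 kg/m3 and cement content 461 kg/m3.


w/c = water / cement
w/c = 198 / 461 = 0.43

0.43


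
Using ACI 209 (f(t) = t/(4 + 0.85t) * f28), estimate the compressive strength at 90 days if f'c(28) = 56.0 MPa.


f(90) = 90 / (4 + 0.85 * 90) * 56.0
= 90 / 80.5 * 56.0
= 62.61 MPa

62.61


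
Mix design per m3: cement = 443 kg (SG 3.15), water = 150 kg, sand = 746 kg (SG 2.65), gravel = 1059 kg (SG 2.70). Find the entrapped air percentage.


Vol cement = 443 / (3.15 * 1000) = 0.140635 m3
Vol water = 150 / 1000 = 0.15 m3
Vol sand = 746 / (2.65 * 1000) = 0.281509 m3
Vol gravel = 1059 / (2.70 * 1000) = 0.392222 m3
Total solid + water volume = 0.964367 m3
Air = (1 - 0.964367) * 100 = 3.56%

3.56


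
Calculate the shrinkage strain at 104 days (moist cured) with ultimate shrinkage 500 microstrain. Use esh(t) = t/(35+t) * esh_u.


esh(104) = 104 / (35 + 104) * 500
= 104 / 139 * 500
= 374.1 microstrain

374.1


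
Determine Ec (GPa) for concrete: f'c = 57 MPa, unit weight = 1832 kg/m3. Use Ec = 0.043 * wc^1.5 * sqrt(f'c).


Ec = 0.043 * 1832^1.5 * sqrt(57) / 1000
= 25.46 GPa

25.46


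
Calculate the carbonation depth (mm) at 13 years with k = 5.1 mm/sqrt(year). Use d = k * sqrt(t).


depth = k * sqrt(t)
= 5.1 * sqrt(13)
= 18.39 mm

18.39


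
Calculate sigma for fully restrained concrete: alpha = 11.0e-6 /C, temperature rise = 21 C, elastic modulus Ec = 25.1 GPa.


sigma = alpha * dT * Ec
= 11.0e-6 * 21 * 25.1 * 1000
= 5.798 MPa

5.798
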